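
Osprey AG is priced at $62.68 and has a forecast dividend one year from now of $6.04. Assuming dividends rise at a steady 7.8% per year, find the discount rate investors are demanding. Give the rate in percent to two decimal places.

Rearranging the constant-growth DDM: r = D₁/P₀ + g.
r = 6.0400 / 62.68 + 0.078 = 0.09636 + 0.078 = 0.17436

17.44%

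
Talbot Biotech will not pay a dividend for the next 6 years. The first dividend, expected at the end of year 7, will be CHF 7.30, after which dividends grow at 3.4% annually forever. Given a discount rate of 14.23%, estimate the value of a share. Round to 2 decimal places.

CHF 30.34

Deferred-dividend DDM. At t=6 the remaining stream is a growing perpetuity with first payment D_7 = 7.30.
V_6 = D_7/(r−g) = 7.30/(0.1423−0.034) = 67.4054
P₀ = V_6/(1+r)^6 = 67.4054/(1+0.1423)^6 = 30.3398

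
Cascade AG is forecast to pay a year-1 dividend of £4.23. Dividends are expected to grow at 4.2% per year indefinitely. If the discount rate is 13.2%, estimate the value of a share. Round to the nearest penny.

£47.00

Gordon growth model: P₀ = D₁/(r − g), with D₁ = 4.23 given directly.
P₀ = 4.2300 / (0.132 − 0.042) = 4.2300 / 0.09 = 47.0000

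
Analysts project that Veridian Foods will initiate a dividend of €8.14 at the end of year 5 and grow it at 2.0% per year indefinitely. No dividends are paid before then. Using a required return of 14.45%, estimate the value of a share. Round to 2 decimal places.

Deferred-dividend DDM. At t=4 the remaining stream is a growing perpetuity with first payment D_5 = 8.14.
V_4 = D_5/(r−g) = 8.14/(0.1445−0.02) = 65.3815
P₀ = V_4/(1+r)^4 = 65.3815/(1+0.1445)^4 = 38.1059

€38.11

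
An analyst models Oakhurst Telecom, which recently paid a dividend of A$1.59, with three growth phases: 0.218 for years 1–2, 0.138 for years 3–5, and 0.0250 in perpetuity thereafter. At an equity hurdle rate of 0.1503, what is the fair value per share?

Three-stage DDM. Project D₁…D_5; terminal Gordon value at t=5 with g = 0.025; discount at r = 0.1503.
D_1 = 1.9366
D_2 = 2.3588
D_3 = 2.6843
D_4 = 3.0548
D_5 = 3.4763
TV_5 = 3.5632/(0.1503−0.025) = 28.4375
P₀ = Σ Dₜ/(1+r)ᵗ + TV_5/(1+r)^5 = 22.8207

A$22.82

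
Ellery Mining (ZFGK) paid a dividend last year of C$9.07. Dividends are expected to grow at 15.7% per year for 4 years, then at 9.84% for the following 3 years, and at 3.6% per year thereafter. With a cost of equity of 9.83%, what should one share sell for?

Three-stage DDM. Project D₁…D_7; terminal Gordon value at t=7 with g = 0.036; discount at r = 0.0983.
D_1 = 10.4940
D_2 = 12.1415
D_3 = 14.0478
D_4 = 16.2533
D_5 = 17.8526
D_6 = 19.6093
D_7 = 21.5388
TV_7 = 22.3142/(0.0983−0.036) = 358.1740
P₀ = Σ Dₜ/(1+r)ᵗ + TV_7/(1+r)^7 = 260.7106

C$260.71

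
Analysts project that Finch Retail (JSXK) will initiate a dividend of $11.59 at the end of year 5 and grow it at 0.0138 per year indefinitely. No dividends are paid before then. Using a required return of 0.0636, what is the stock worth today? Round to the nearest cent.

$181.86

Deferred-dividend DDM. At t=4 the remaining stream is a growing perpetuity with first payment D_5 = 11.59.
V_4 = D_5/(r−g) = 11.59/(0.0636−0.0138) = 232.7309
P₀ = V_4/(1+r)^4 = 232.7309/(1+0.0636)^4 = 181.8615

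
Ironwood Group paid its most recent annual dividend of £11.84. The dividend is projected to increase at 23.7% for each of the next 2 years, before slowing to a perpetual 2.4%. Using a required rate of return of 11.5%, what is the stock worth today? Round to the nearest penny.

£191.69

Two-stage DDM. Project D₁…D_2 at 0.237, terminal growth 0.024, discount at r = 0.115.
D_1 = 14.6461
D_2 = 18.1172
Terminal value at t=2: TV = D_3/(r−g) = 18.5520/(0.115−0.024) = 203.8683
P₀ = 14.6461/(1+0.115)^1 + 18.1172/(1+0.115)^2 + 203.8683/(1+0.115)^2 = 191.6917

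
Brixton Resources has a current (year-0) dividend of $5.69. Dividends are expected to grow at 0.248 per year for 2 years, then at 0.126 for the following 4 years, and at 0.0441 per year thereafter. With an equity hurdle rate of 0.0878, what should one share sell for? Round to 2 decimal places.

Three-stage DDM. Project D₁…D_6; terminal Gordon value at t=6 with g = 0.0441; discount at r = 0.0878.
D_1 = 7.1011
D_2 = 8.8622
D_3 = 9.9788
D_4 = 11.2362
D_5 = 12.6519
D_6 = 14.2461
TV_6 = 14.8743/(0.0878−0.0441) = 340.3734
P₀ = Σ Dₜ/(1+r)ᵗ + TV_6/(1+r)^6 = 252.1274

$252.13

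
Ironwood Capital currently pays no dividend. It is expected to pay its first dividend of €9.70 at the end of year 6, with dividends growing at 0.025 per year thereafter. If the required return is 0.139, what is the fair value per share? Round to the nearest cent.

€44.39

Deferred-dividend DDM. At t=5 the remaining stream is a growing perpetuity with first payment D_6 = 9.70.
V_5 = D_6/(r−g) = 9.70/(0.139−0.025) = 85.0877
P₀ = V_5/(1+r)^5 = 85.0877/(1+0.139)^5 = 44.3862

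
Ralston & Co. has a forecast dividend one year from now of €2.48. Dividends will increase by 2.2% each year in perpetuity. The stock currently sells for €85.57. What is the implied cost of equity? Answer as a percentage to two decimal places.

5.10%

Rearranging the constant-growth DDM: r = D₁/P₀ + g.
r = 2.4800 / 85.57 + 0.022 = 0.02898 + 0.022 = 0.05098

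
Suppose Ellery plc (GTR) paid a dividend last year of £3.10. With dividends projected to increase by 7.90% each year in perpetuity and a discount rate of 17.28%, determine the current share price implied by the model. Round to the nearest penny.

Gordon growth model: P₀ = D₁/(r − g). D₁ = 3.10 × (1 + 0.079) = 3.3449.
P₀ = 3.3449 / (0.1728 − 0.079) = 3.3449 / 0.0938 = 35.6599

£35.66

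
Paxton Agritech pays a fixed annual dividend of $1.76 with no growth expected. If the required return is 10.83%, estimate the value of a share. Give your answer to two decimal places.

Zero-growth DDM (perpetuity): P₀ = D/r = 1.76 / 0.1083 = 16.2512

$16.25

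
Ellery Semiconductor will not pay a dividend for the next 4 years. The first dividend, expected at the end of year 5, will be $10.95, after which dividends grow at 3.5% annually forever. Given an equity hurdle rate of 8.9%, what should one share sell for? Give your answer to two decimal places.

Deferred-dividend DDM. At t=4 the remaining stream is a growing perpetuity with first payment D_5 = 10.95.
V_4 = D_5/(r−g) = 10.95/(0.089−0.035) = 202.7778
P₀ = V_4/(1+r)^4 = 202.7778/(1+0.089)^4 = 144.1813

$144.18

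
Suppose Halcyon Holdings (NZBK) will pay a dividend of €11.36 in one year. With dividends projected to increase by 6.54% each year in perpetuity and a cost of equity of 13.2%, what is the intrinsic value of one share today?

Gordon growth model: P₀ = D₁/(r − g), with D₁ = 11.36 given directly.
P₀ = 11.3600 / (0.132 − 0.0654) = 11.3600 / 0.0666 = 170.5706

€170.57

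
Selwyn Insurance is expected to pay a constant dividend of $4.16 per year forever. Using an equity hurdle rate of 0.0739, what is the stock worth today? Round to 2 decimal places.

$56.29

Zero-growth DDM (perpetuity): P₀ = D/r = 4.16 / 0.0739 = 56.2923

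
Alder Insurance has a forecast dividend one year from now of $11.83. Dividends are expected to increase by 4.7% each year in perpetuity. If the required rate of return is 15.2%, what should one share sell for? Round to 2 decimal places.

Gordon growth model: P₀ = D₁/(r − g), with D₁ = 11.83 given directly.
P₀ = 11.8300 / (0.152 − 0.047) = 11.8300 / 0.105 = 112.6667

$112.67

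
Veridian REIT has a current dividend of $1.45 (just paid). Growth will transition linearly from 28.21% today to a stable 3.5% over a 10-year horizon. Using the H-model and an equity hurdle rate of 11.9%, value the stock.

H-model: P₀ = D₀[(1+g_L) + H(g_S−g_L)]/(r−g_L), with H = 10/2 = 5.
P₀ = 1.45 × [(1+0.035) + 5×(0.2821−0.035)] / (0.119−0.035)
   = 1.45 × 2.2705 / 0.084 = 39.1932

$39.19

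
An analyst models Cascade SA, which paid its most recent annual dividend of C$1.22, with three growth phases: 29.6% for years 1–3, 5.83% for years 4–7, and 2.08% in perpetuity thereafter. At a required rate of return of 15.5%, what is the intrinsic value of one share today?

Three-stage DDM. Project D₁…D_7; terminal Gordon value at t=7 with g = 0.0208; discount at r = 0.155.
D_1 = 1.5811
D_2 = 2.0491
D_3 = 2.6557
D_4 = 2.8105
D_5 = 2.9744
D_6 = 3.1478
D_7 = 3.3313
TV_7 = 3.4006/(0.155−0.0208) = 25.3395
P₀ = Σ Dₜ/(1+r)ᵗ + TV_7/(1+r)^7 = 19.4368

C$19.44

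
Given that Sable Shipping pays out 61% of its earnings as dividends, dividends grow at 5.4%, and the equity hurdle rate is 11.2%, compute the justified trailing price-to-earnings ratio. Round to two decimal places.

Justified trailing P/E = b(1+g)/(r−g) = 0.61×(1+0.054)/(0.112−0.054) = 11.0852

11.09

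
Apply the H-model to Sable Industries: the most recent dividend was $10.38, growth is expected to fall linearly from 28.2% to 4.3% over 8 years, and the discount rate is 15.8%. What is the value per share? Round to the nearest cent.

$180.43

H-model: P₀ = D₀[(1+g_L) + H(g_S−g_L)]/(r−g_L), with H = 8/2 = 4.
P₀ = 10.38 × [(1+0.043) + 4×(0.282−0.043)] / (0.158−0.043)
   = 10.38 × 1.9990 / 0.115 = 180.4315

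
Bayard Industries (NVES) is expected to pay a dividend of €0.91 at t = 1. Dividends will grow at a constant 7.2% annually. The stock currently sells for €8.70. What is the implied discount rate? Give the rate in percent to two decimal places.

Rearranging the constant-growth DDM: r = D₁/P₀ + g.
r = 0.9100 / 8.70 + 0.072 = 0.10460 + 0.072 = 0.17660

17.66%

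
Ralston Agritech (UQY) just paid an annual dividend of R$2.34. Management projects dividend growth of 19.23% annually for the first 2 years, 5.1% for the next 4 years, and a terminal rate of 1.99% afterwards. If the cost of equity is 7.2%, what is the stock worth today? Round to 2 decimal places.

R$68.87

Three-stage DDM. Project D₁…D_6; terminal Gordon value at t=6 with g = 0.0199; discount at r = 0.072.
D_1 = 2.7900
D_2 = 3.3265
D_3 = 3.4961
D_4 = 3.6745
D_5 = 3.8618
D_6 = 4.0588
TV_6 = 4.1396/(0.072−0.0199) = 79.4543
P₀ = Σ Dₜ/(1+r)ᵗ + TV_6/(1+r)^6 = 68.8737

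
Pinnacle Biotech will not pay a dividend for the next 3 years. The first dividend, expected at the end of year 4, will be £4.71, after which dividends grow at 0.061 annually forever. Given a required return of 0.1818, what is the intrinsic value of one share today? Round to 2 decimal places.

Deferred-dividend DDM. At t=3 the remaining stream is a growing perpetuity with first payment D_4 = 4.71.
V_3 = D_4/(r−g) = 4.71/(0.1818−0.061) = 38.9901
P₀ = V_3/(1+r)^3 = 38.9901/(1+0.1818)^3 = 23.6223

£23.62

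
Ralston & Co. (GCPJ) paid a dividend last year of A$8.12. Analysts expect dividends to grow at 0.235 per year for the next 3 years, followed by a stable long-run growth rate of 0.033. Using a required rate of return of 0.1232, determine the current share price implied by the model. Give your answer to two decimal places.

Two-stage DDM. Project D₁…D_3 at 0.235, terminal growth 0.033, discount at r = 0.1232.
D_1 = 10.0282
D_2 = 12.3848
D_3 = 15.2953
Terminal value at t=3: TV = D_4/(r−g) = 15.8000/(0.1232−0.033) = 175.1664
P₀ = 10.0282/(1+0.1232)^1 + 12.3848/(1+0.1232)^2 + 15.2953/(1+0.1232)^3 + 175.1664/(1+0.1232)^3 = 153.1566

A$153.16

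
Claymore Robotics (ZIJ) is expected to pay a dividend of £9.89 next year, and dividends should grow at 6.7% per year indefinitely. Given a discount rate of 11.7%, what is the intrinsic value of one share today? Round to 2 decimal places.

Gordon growth model: P₀ = D₁/(r − g), with D₁ = 9.89 given directly.
P₀ = 9.8900 / (0.117 − 0.067) = 9.8900 / 0.05 = 197.8000

£197.80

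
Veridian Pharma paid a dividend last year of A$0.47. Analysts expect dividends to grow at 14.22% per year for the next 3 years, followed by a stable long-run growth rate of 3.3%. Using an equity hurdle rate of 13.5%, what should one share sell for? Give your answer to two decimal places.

A$6.28

Two-stage DDM. Project D₁…D_3 at 0.1422, terminal growth 0.033, discount at r = 0.135.
D_1 = 0.5368
D_2 = 0.6132
D_3 = 0.7004
Terminal value at t=3: TV = D_4/(r−g) = 0.7235/(0.135−0.033) = 7.0929
P₀ = 0.5368/(1+0.135)^1 + 0.6132/(1+0.135)^2 + 0.7004/(1+0.135)^3 + 7.0929/(1+0.135)^3 = 6.2790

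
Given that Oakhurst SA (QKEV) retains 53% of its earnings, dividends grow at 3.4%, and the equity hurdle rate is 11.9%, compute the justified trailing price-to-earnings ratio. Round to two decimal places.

5.72

Payout ratio b = 1 − 0.53 = 0.47.
Justified trailing P/E = b(1+g)/(r−g) = 0.47×(1+0.034)/(0.119−0.034) = 5.7174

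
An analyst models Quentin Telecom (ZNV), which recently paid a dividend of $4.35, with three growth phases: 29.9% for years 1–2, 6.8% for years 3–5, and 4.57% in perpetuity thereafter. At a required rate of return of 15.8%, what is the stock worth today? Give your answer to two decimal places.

$64.34

Three-stage DDM. Project D₁…D_5; terminal Gordon value at t=5 with g = 0.0457; discount at r = 0.158.
D_1 = 5.6506
D_2 = 7.3402
D_3 = 7.8393
D_4 = 8.3724
D_5 = 8.9417
TV_5 = 9.3504/(0.158−0.0457) = 83.2624
P₀ = Σ Dₜ/(1+r)ᵗ + TV_5/(1+r)^5 = 64.3379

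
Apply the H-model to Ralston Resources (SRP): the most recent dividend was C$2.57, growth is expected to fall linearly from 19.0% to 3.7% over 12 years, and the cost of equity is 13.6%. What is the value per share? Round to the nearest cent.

C$50.75

H-model: P₀ = D₀[(1+g_L) + H(g_S−g_L)]/(r−g_L), with H = 12/2 = 6.
P₀ = 2.57 × [(1+0.037) + 6×(0.19−0.037)] / (0.136−0.037)
   = 2.57 × 1.9550 / 0.099 = 50.7510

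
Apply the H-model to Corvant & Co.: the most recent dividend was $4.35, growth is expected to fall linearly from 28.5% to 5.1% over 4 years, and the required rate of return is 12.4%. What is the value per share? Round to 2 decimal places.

$90.52

H-model: P₀ = D₀[(1+g_L) + H(g_S−g_L)]/(r−g_L), with H = 4/2 = 2.
P₀ = 4.35 × [(1+0.051) + 2×(0.285−0.051)] / (0.124−0.051)
   = 4.35 × 1.5190 / 0.073 = 90.5158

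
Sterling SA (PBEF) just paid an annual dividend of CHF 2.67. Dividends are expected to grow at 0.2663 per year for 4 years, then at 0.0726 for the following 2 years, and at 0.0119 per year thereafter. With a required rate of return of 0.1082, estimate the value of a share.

CHF 68.55

Three-stage DDM. Project D₁…D_6; terminal Gordon value at t=6 with g = 0.0119; discount at r = 0.1082.
D_1 = 3.3810
D_2 = 4.2814
D_3 = 5.4215
D_4 = 6.8653
D_5 = 7.3637
D_6 = 7.8983
TV_6 = 7.9923/(0.1082−0.0119) = 82.9936
P₀ = Σ Dₜ/(1+r)ᵗ + TV_6/(1+r)^6 = 68.5480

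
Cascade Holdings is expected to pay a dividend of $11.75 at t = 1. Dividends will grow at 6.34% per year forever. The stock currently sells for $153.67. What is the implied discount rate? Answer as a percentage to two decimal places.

13.99%

Rearranging the constant-growth DDM: r = D₁/P₀ + g.
r = 11.7500 / 153.67 + 0.0634 = 0.07646 + 0.0634 = 0.13986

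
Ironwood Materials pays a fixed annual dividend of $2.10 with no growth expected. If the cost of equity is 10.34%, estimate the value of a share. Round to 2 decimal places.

$20.31

Zero-growth DDM (perpetuity): P₀ = D/r = 2.10 / 0.1034 = 20.3095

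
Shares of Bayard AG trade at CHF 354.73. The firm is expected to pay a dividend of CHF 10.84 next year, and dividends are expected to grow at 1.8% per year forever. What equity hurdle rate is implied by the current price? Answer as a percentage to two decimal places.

4.86%

Rearranging the constant-growth DDM: r = D₁/P₀ + g.
r = 10.8400 / 354.73 + 0.018 = 0.03056 + 0.018 = 0.04856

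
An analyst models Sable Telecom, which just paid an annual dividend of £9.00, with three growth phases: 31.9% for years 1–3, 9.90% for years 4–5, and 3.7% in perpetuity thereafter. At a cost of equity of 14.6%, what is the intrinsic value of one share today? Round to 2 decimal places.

Three-stage DDM. Project D₁…D_5; terminal Gordon value at t=5 with g = 0.037; discount at r = 0.146.
D_1 = 11.8710
D_2 = 15.6578
D_3 = 20.6527
D_4 = 22.6973
D_5 = 24.9444
TV_5 = 25.8673/(0.146−0.037) = 237.3146
P₀ = Σ Dₜ/(1+r)ᵗ + TV_5/(1+r)^5 = 181.8432

£181.84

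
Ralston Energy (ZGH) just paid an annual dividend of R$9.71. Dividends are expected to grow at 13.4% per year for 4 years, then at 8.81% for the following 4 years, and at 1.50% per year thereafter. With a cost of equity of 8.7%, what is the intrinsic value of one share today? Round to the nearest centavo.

R$252.14

Three-stage DDM. Project D₁…D_8; terminal Gordon value at t=8 with g = 0.015; discount at r = 0.087.
D_1 = 11.0111
D_2 = 12.4866
D_3 = 14.1598
D_4 = 16.0573
D_5 = 17.4719
D_6 = 19.0112
D_7 = 20.6861
D_8 = 22.5085
TV_8 = 22.8461/(0.087−0.015) = 317.3074
P₀ = Σ Dₜ/(1+r)ᵗ + TV_8/(1+r)^8 = 252.1424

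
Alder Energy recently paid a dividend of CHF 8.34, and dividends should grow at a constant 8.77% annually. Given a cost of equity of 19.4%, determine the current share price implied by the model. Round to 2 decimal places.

Gordon growth model: P₀ = D₁/(r − g). D₁ = 8.34 × (1 + 0.0877) = 9.0714.
P₀ = 9.0714 / (0.194 − 0.0877) = 9.0714 / 0.1063 = 85.3379

CHF 85.34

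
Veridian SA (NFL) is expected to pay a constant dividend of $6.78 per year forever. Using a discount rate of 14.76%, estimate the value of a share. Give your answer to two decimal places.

$45.93

Zero-growth DDM (perpetuity): P₀ = D/r = 6.78 / 0.1476 = 45.9350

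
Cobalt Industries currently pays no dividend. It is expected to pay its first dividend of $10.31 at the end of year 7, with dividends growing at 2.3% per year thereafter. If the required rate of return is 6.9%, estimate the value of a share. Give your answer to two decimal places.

Deferred-dividend DDM. At t=6 the remaining stream is a growing perpetuity with first payment D_7 = 10.31.
V_6 = D_7/(r−g) = 10.31/(0.069−0.023) = 224.1304
P₀ = V_6/(1+r)^6 = 224.1304/(1+0.069)^6 = 150.1878

$150.19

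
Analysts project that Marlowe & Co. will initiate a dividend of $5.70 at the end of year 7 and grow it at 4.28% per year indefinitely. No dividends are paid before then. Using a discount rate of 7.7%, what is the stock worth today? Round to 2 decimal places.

$106.80

Deferred-dividend DDM. At t=6 the remaining stream is a growing perpetuity with first payment D_7 = 5.70.
V_6 = D_7/(r−g) = 5.70/(0.077−0.0428) = 166.6667
P₀ = V_6/(1+r)^6 = 166.6667/(1+0.077)^6 = 106.7959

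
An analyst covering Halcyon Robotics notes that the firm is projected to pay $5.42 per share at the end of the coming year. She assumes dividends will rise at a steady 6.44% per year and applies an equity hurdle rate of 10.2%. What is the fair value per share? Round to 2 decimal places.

Gordon growth model: P₀ = D₁/(r − g), with D₁ = 5.42 given directly.
P₀ = 5.4200 / (0.102 − 0.0644) = 5.4200 / 0.0376 = 144.1489

$144.15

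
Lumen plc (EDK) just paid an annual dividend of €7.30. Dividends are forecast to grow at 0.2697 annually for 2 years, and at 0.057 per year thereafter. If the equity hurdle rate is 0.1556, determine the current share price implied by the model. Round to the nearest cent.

Two-stage DDM. Project D₁…D_2 at 0.2697, terminal growth 0.057, discount at r = 0.1556.
D_1 = 9.2688
D_2 = 11.7686
Terminal value at t=2: TV = D_3/(r−g) = 12.4394/(0.1556−0.057) = 126.1604
P₀ = 9.2688/(1+0.1556)^1 + 11.7686/(1+0.1556)^2 + 126.1604/(1+0.1556)^2 = 111.3066

€111.31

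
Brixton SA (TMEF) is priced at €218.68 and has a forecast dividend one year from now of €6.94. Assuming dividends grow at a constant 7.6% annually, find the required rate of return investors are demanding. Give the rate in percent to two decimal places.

Rearranging the constant-growth DDM: r = D₁/P₀ + g.
r = 6.9400 / 218.68 + 0.076 = 0.03174 + 0.076 = 0.10774

10.77%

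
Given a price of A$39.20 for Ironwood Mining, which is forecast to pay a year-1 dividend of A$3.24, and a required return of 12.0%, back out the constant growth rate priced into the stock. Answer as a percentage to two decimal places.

3.73%

From P₀ = D₁/(r − g), the implied growth is g = r − D₁/P₀.
g = 0.12 − 3.24/39.20 = 0.12 − 0.08265 = 0.03735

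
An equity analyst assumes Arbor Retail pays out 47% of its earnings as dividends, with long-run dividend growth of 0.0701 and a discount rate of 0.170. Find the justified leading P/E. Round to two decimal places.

Justified leading P/E = b/(r−g) = 0.47/(0.17−0.0701) = 4.7047

4.70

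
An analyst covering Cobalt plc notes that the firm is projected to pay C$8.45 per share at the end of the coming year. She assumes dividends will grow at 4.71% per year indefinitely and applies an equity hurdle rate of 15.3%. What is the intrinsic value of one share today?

C$79.79

Gordon growth model: P₀ = D₁/(r − g), with D₁ = 8.45 given directly.
P₀ = 8.4500 / (0.153 − 0.0471) = 8.4500 / 0.1059 = 79.7923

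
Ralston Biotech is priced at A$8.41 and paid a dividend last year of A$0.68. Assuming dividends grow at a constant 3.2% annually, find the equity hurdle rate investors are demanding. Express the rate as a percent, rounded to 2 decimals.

Rearranging the constant-growth DDM: r = D₁/P₀ + g.
D₁ = 0.68 × (1 + 0.032) = 0.7018.
r = 0.7018 / 8.41 + 0.032 = 0.08344 + 0.032 = 0.11544

11.54%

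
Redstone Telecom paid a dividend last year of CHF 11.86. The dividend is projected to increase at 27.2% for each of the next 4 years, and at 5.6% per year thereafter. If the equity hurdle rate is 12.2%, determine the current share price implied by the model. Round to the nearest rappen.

Two-stage DDM. Project D₁…D_4 at 0.272, terminal growth 0.056, discount at r = 0.122.
D_1 = 15.0859
D_2 = 19.1893
D_3 = 24.4088
D_4 = 31.0480
Terminal value at t=4: TV = D_5/(r−g) = 32.7867/(0.122−0.056) = 496.7674
P₀ = 15.0859/(1+0.122)^1 + 19.1893/(1+0.122)^2 + 24.4088/(1+0.122)^3 + 31.0480/(1+0.122)^4 + 496.7674/(1+0.122)^4 = 379.0205

CHF 379.02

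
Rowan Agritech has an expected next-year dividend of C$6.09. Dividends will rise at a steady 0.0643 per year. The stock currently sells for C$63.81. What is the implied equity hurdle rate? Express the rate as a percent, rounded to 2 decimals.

15.97%

Rearranging the constant-growth DDM: r = D₁/P₀ + g.
r = 6.0900 / 63.81 + 0.0643 = 0.09544 + 0.0643 = 0.15974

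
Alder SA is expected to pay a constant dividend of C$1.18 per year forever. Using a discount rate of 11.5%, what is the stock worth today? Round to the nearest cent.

C$10.26

Zero-growth DDM (perpetuity): P₀ = D/r = 1.18 / 0.115 = 10.2609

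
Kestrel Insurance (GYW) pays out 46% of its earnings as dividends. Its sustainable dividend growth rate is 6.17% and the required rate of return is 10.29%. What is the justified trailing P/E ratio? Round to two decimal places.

Justified trailing P/E = b(1+g)/(r−g) = 0.46×(1+0.0617)/(0.1029−0.0617) = 11.8539

11.85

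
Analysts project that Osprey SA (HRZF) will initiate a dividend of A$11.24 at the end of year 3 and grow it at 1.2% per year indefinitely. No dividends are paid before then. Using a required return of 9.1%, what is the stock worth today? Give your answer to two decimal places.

Deferred-dividend DDM. At t=2 the remaining stream is a growing perpetuity with first payment D_3 = 11.24.
V_2 = D_3/(r−g) = 11.24/(0.091−0.012) = 142.2785
P₀ = V_2/(1+r)^2 = 142.2785/(1+0.091)^2 = 119.5335

A$119.53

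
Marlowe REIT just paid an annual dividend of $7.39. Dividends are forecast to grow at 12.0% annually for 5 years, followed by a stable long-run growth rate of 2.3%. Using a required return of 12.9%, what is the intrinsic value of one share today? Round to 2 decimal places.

$104.60

Two-stage DDM. Project D₁…D_5 at 0.12, terminal growth 0.023, discount at r = 0.129.
D_1 = 8.2768
D_2 = 9.2700
D_3 = 10.3824
D_4 = 11.6283
D_5 = 13.0237
Terminal value at t=5: TV = D_6/(r−g) = 13.3233/(0.129−0.023) = 125.6910
P₀ = 8.2768/(1+0.129)^1 + 9.2700/(1+0.129)^2 + 10.3824/(1+0.129)^3 + 11.6283/(1+0.129)^4 + 13.0237/(1+0.129)^5 + 125.6910/(1+0.129)^5 = 104.5984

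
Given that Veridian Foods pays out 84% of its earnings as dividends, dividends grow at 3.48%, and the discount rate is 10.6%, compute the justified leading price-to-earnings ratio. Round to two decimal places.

Justified leading P/E = b/(r−g) = 0.84/(0.106−0.0348) = 11.7978

11.80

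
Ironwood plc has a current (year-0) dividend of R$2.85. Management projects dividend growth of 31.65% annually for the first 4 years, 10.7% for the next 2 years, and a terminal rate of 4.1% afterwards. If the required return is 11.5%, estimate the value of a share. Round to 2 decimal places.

Three-stage DDM. Project D₁…D_6; terminal Gordon value at t=6 with g = 0.041; discount at r = 0.115.
D_1 = 3.7520
D_2 = 4.9395
D_3 = 6.5029
D_4 = 8.5611
D_5 = 9.4771
D_6 = 10.4912
TV_6 = 10.9213/(0.115−0.041) = 147.5851
P₀ = Σ Dₜ/(1+r)ᵗ + TV_6/(1+r)^6 = 105.3330

R$105.33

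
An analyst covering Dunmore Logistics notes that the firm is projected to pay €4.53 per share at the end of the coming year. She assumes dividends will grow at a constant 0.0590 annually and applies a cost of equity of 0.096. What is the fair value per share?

€122.43

Gordon growth model: P₀ = D₁/(r − g), with D₁ = 4.53 given directly.
P₀ = 4.5300 / (0.096 − 0.059) = 4.5300 / 0.037 = 122.4324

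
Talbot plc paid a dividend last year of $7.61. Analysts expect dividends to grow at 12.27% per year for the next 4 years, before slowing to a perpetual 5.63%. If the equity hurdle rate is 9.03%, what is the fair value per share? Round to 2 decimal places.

$298.58

Two-stage DDM. Project D₁…D_4 at 0.1227, terminal growth 0.0563, discount at r = 0.0903.
D_1 = 8.5437
D_2 = 9.5921
D_3 = 10.7690
D_4 = 12.0904
Terminal value at t=4: TV = D_5/(r−g) = 12.7711/(0.0903−0.0563) = 375.6193
P₀ = 8.5437/(1+0.0903)^1 + 9.5921/(1+0.0903)^2 + 10.7690/(1+0.0903)^3 + 12.0904/(1+0.0903)^4 + 375.6193/(1+0.0903)^4 = 298.5751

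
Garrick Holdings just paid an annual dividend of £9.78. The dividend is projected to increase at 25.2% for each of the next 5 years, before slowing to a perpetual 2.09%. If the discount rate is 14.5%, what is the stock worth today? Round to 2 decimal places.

Two-stage DDM. Project D₁…D_5 at 0.252, terminal growth 0.0209, discount at r = 0.145.
D_1 = 12.2446
D_2 = 15.3302
D_3 = 19.1934
D_4 = 24.0301
D_5 = 30.0857
Terminal value at t=5: TV = D_6/(r−g) = 30.7145/(0.145−0.0209) = 247.4981
P₀ = 12.2446/(1+0.145)^1 + 15.3302/(1+0.145)^2 + 19.1934/(1+0.145)^3 + 24.0301/(1+0.145)^4 + 30.0857/(1+0.145)^5 + 247.4981/(1+0.145)^5 = 190.2021

£190.20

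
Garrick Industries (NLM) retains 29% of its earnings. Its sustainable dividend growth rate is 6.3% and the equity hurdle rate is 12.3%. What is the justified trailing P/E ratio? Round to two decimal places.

Payout ratio b = 1 − 0.29 = 0.71.
Justified trailing P/E = b(1+g)/(r−g) = 0.71×(1+0.063)/(0.123−0.063) = 12.5788

12.58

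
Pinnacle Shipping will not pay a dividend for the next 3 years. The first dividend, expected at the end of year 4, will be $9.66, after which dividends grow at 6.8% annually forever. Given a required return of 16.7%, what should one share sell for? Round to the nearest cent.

$61.39

Deferred-dividend DDM. At t=3 the remaining stream is a growing perpetuity with first payment D_4 = 9.66.
V_3 = D_4/(r−g) = 9.66/(0.167−0.068) = 97.5758
P₀ = V_3/(1+r)^3 = 97.5758/(1+0.167)^3 = 61.3945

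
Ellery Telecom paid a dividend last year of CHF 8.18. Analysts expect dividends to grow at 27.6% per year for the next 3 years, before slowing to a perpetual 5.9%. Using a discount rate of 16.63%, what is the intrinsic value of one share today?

Two-stage DDM. Project D₁…D_3 at 0.276, terminal growth 0.059, discount at r = 0.1663.
D_1 = 10.4377
D_2 = 13.3185
D_3 = 16.9944
Terminal value at t=3: TV = D_4/(r−g) = 17.9970/(0.1663−0.059) = 167.7265
P₀ = 10.4377/(1+0.1663)^1 + 13.3185/(1+0.1663)^2 + 16.9944/(1+0.1663)^3 + 167.7265/(1+0.1663)^3 = 135.1760

CHF 135.18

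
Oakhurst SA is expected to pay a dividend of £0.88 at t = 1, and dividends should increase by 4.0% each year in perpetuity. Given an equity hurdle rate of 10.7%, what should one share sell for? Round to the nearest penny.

Gordon growth model: P₀ = D₁/(r − g), with D₁ = 0.88 given directly.
P₀ = 0.8800 / (0.107 − 0.04) = 0.8800 / 0.067 = 13.1343

£13.13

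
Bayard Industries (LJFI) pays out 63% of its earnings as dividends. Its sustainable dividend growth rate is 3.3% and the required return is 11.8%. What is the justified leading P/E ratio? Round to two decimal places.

7.41

Justified leading P/E = b/(r−g) = 0.63/(0.118−0.033) = 7.4118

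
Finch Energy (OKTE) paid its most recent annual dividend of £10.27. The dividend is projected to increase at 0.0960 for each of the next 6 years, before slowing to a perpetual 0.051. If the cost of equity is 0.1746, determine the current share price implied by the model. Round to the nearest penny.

£106.33

Two-stage DDM. Project D₁…D_6 at 0.096, terminal growth 0.051, discount at r = 0.1746.
D_1 = 11.2559
D_2 = 12.3365
D_3 = 13.5208
D_4 = 14.8188
D_5 = 16.2414
D_6 = 17.8006
Terminal value at t=6: TV = D_7/(r−g) = 18.7084/(0.1746−0.051) = 151.3624
P₀ = 11.2559/(1+0.1746)^1 + 12.3365/(1+0.1746)^2 + 13.5208/(1+0.1746)^3 + 14.8188/(1+0.1746)^4 + 16.2414/(1+0.1746)^5 + 17.8006/(1+0.1746)^6 + 151.3624/(1+0.1746)^6 = 106.3281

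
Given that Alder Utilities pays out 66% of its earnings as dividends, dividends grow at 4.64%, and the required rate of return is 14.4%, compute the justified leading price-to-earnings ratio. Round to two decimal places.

Justified leading P/E = b/(r−g) = 0.66/(0.144−0.0464) = 6.7623

6.76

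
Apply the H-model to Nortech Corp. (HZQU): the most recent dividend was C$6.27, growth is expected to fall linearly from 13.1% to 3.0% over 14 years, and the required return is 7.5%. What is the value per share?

H-model: P₀ = D₀[(1+g_L) + H(g_S−g_L)]/(r−g_L), with H = 14/2 = 7.
P₀ = 6.27 × [(1+0.03) + 7×(0.131−0.03)] / (0.075−0.03)
   = 6.27 × 1.7370 / 0.045 = 242.0220

C$242.02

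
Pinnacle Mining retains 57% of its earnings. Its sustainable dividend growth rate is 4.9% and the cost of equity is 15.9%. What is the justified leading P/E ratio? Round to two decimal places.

3.91

Payout ratio b = 1 − 0.57 = 0.43.
Justified leading P/E = b/(r−g) = 0.43/(0.159−0.049) = 3.9091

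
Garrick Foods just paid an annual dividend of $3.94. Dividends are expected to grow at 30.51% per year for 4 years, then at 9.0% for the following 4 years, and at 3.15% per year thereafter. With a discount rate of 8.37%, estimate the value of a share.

$226.88

Three-stage DDM. Project D₁…D_8; terminal Gordon value at t=8 with g = 0.0315; discount at r = 0.0837.
D_1 = 5.1421
D_2 = 6.7109
D_3 = 8.7585
D_4 = 11.4307
D_5 = 12.4594
D_6 = 13.5808
D_7 = 14.8030
D_8 = 16.1353
TV_8 = 16.6436/(0.0837−0.0315) = 318.8424
P₀ = Σ Dₜ/(1+r)ᵗ + TV_8/(1+r)^8 = 226.8756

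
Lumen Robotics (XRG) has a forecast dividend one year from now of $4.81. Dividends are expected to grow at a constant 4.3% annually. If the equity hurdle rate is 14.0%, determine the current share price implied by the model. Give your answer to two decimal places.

Gordon growth model: P₀ = D₁/(r − g), with D₁ = 4.81 given directly.
P₀ = 4.8100 / (0.14 − 0.043) = 4.8100 / 0.097 = 49.5876

$49.59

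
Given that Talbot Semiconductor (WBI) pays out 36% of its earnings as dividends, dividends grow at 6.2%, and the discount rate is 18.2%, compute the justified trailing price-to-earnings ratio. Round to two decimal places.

Justified trailing P/E = b(1+g)/(r−g) = 0.36×(1+0.062)/(0.182−0.062) = 3.1860

3.19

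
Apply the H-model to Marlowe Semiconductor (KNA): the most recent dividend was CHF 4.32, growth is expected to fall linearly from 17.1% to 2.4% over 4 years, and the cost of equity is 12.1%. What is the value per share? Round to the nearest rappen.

H-model: P₀ = D₀[(1+g_L) + H(g_S−g_L)]/(r−g_L), with H = 4/2 = 2.
P₀ = 4.32 × [(1+0.024) + 2×(0.171−0.024)] / (0.121−0.024)
   = 4.32 × 1.3180 / 0.097 = 58.6986

CHF 58.70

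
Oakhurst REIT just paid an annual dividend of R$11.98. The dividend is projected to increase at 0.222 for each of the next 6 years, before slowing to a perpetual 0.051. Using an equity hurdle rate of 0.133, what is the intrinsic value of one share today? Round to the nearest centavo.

Two-stage DDM. Project D₁…D_6 at 0.222, terminal growth 0.051, discount at r = 0.133.
D_1 = 14.6396
D_2 = 17.8895
D_3 = 21.8610
D_4 = 26.7142
D_5 = 32.6447
D_6 = 39.8918
Terminal value at t=6: TV = D_7/(r−g) = 41.9263/(0.133−0.051) = 511.2966
P₀ = 14.6396/(1+0.133)^1 + 17.8895/(1+0.133)^2 + 21.8610/(1+0.133)^3 + 26.7142/(1+0.133)^4 + 32.6447/(1+0.133)^5 + 39.8918/(1+0.133)^6 + 511.2966/(1+0.133)^6 = 336.1520

R$336.15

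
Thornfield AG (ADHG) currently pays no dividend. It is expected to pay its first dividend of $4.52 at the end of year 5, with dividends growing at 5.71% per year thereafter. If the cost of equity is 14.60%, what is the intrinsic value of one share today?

$29.48

Deferred-dividend DDM. At t=4 the remaining stream is a growing perpetuity with first payment D_5 = 4.52.
V_4 = D_5/(r−g) = 4.52/(0.146−0.0571) = 50.8436
P₀ = V_4/(1+r)^4 = 50.8436/(1+0.146)^4 = 29.4780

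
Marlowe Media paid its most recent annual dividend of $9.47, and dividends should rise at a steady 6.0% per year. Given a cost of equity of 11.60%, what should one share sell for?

$179.25

Gordon growth model: P₀ = D₁/(r − g). D₁ = 9.47 × (1 + 0.06) = 10.0382.
P₀ = 10.0382 / (0.116 − 0.06) = 10.0382 / 0.056 = 179.2536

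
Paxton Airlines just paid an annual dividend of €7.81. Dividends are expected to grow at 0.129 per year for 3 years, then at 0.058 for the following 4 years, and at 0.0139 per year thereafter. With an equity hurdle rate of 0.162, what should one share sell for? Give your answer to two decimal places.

Three-stage DDM. Project D₁…D_7; terminal Gordon value at t=7 with g = 0.0139; discount at r = 0.162.
D_1 = 8.8175
D_2 = 9.9549
D_3 = 11.2391
D_4 = 11.8910
D_5 = 12.5807
D_6 = 13.3104
D_7 = 14.0824
TV_7 = 14.2781/(0.162−0.0139) = 96.4086
P₀ = Σ Dₜ/(1+r)ᵗ + TV_7/(1+r)^7 = 78.6182

€78.62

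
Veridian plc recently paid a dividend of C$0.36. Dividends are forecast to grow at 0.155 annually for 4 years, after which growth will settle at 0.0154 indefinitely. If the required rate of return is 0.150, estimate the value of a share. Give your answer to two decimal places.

C$4.22

Two-stage DDM. Project D₁…D_4 at 0.155, terminal growth 0.0154, discount at r = 0.15.
D_1 = 0.4158
D_2 = 0.4802
D_3 = 0.5547
D_4 = 0.6407
Terminal value at t=4: TV = D_5/(r−g) = 0.6505/(0.15−0.0154) = 4.8331
P₀ = 0.4158/(1+0.15)^1 + 0.4802/(1+0.15)^2 + 0.5547/(1+0.15)^3 + 0.6407/(1+0.15)^4 + 4.8331/(1+0.15)^4 = 4.2190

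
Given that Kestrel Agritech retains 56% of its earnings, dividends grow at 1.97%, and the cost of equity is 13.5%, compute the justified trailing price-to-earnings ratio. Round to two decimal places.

3.89

Payout ratio b = 1 − 0.56 = 0.44.
Justified trailing P/E = b(1+g)/(r−g) = 0.44×(1+0.0197)/(0.135−0.0197) = 3.8913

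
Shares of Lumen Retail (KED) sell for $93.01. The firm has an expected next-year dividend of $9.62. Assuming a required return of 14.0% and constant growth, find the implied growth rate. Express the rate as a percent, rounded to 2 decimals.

3.66%

From P₀ = D₁/(r − g), the implied growth is g = r − D₁/P₀.
g = 0.14 − 9.62/93.01 = 0.14 − 0.10343 = 0.03657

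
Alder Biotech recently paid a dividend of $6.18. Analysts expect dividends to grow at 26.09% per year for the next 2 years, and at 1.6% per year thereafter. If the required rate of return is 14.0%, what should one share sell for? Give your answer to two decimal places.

$76.34

Two-stage DDM. Project D₁…D_2 at 0.2609, terminal growth 0.016, discount at r = 0.14.
D_1 = 7.7924
D_2 = 9.8254
Terminal value at t=2: TV = D_3/(r−g) = 9.9826/(0.14−0.016) = 80.5048
P₀ = 7.7924/(1+0.14)^1 + 9.8254/(1+0.14)^2 + 80.5048/(1+0.14)^2 = 76.3416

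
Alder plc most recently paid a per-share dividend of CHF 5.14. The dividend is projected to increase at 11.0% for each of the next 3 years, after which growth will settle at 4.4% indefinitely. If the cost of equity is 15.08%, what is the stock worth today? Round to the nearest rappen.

CHF 59.44

Two-stage DDM. Project D₁…D_3 at 0.11, terminal growth 0.044, discount at r = 0.1508.
D_1 = 5.7054
D_2 = 6.3330
D_3 = 7.0296
Terminal value at t=3: TV = D_4/(r−g) = 7.3389/(0.1508−0.044) = 68.7165
P₀ = 5.7054/(1+0.1508)^1 + 6.3330/(1+0.1508)^2 + 7.0296/(1+0.1508)^3 + 68.7165/(1+0.1508)^3 = 59.4403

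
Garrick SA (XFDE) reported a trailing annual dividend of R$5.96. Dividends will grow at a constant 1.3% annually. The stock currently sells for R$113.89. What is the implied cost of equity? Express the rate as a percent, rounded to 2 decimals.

Rearranging the constant-growth DDM: r = D₁/P₀ + g.
D₁ = 5.96 × (1 + 0.013) = 6.0375.
r = 6.0375 / 113.89 + 0.013 = 0.05301 + 0.013 = 0.06601

6.60%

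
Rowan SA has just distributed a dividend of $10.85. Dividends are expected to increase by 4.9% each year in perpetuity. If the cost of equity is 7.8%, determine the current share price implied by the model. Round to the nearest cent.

$392.47

Gordon growth model: P₀ = D₁/(r − g). D₁ = 10.85 × (1 + 0.049) = 11.3816.
P₀ = 11.3816 / (0.078 − 0.049) = 11.3816 / 0.029 = 392.4707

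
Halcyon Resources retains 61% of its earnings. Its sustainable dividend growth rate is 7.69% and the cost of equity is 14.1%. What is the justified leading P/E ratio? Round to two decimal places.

6.08

Payout ratio b = 1 − 0.61 = 0.39.
Justified leading P/E = b/(r−g) = 0.39/(0.141−0.0769) = 6.0842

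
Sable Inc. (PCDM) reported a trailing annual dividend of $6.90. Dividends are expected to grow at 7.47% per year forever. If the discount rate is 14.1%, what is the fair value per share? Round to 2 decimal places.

Gordon growth model: P₀ = D₁/(r − g). D₁ = 6.90 × (1 + 0.0747) = 7.4154.
P₀ = 7.4154 / (0.141 − 0.0747) = 7.4154 / 0.0663 = 111.8466

$111.85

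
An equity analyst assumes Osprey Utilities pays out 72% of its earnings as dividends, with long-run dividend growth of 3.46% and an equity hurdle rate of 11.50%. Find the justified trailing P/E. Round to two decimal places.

9.27

Justified trailing P/E = b(1+g)/(r−g) = 0.72×(1+0.0346)/(0.115−0.0346) = 9.2651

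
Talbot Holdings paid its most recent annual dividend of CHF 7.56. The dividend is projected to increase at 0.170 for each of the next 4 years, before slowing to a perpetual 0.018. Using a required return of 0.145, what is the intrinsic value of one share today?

Two-stage DDM. Project D₁…D_4 at 0.17, terminal growth 0.018, discount at r = 0.145.
D_1 = 8.8452
D_2 = 10.3489
D_3 = 12.1082
D_4 = 14.1666
Terminal value at t=4: TV = D_5/(r−g) = 14.4216/(0.145−0.018) = 113.5558
P₀ = 8.8452/(1+0.145)^1 + 10.3489/(1+0.145)^2 + 12.1082/(1+0.145)^3 + 14.1666/(1+0.145)^4 + 113.5558/(1+0.145)^4 = 97.9945

CHF 97.99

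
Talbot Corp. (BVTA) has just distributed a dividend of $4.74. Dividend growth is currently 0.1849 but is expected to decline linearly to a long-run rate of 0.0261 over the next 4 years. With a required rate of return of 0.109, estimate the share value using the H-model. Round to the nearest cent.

H-model: P₀ = D₀[(1+g_L) + H(g_S−g_L)]/(r−g_L), with H = 4/2 = 2.
P₀ = 4.74 × [(1+0.0261) + 2×(0.1849−0.0261)] / (0.109−0.0261)
   = 4.74 × 1.3437 / 0.0829 = 76.8292

$76.83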